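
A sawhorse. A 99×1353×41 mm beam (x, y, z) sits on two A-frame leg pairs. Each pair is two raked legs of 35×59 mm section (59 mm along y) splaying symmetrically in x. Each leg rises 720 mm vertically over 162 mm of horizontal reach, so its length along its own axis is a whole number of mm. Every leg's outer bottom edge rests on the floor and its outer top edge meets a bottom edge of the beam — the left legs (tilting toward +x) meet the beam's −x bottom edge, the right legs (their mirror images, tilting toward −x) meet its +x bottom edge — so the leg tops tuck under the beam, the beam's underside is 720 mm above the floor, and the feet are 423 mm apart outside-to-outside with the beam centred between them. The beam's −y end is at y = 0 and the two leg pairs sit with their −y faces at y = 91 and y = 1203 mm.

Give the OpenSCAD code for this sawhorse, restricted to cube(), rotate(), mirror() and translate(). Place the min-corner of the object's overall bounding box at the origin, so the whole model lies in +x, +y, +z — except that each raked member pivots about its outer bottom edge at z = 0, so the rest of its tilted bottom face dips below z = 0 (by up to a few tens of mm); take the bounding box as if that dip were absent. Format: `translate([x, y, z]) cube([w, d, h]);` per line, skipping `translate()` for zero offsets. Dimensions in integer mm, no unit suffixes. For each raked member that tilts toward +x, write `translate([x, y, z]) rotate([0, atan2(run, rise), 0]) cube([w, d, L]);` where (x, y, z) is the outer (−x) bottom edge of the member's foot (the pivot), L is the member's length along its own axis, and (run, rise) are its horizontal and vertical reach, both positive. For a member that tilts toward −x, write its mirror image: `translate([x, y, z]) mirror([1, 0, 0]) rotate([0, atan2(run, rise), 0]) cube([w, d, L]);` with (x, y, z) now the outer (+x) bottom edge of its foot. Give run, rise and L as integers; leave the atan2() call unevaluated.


translate([162, 0, 720]) cube([99, 1353, 41]);
translate([0, 91, 0]) rotate([0, atan2(162, 720), 0]) cube([35, 59, 738]);
translate([423, 91, 0]) mirror([1, 0, 0]) rotate([0, atan2(162, 720), 0]) cube([35, 59, 738]);
translate([0, 1203, 0]) rotate([0, atan2(162, 720), 0]) cube([35, 59, 738]);
translate([423, 1203, 0]) mirror([1, 0, 0]) rotate([0, atan2(162, 720), 0]) cube([35, 59, 738]);


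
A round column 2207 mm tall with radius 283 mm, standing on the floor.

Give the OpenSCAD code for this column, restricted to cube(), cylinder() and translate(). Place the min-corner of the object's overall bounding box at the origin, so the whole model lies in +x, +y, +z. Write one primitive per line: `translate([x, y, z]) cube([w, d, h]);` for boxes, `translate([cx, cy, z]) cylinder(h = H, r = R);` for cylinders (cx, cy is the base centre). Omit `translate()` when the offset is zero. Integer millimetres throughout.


translate([283, 283, 0]) cylinder(h = 2207, r = 283);


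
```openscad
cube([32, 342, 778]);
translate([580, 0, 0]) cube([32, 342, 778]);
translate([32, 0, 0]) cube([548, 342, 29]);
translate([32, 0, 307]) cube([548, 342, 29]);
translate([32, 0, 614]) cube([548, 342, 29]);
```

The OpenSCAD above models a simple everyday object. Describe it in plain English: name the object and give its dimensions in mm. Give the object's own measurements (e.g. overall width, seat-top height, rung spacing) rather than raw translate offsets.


An open bookshelf. Two side panels, each 32 mm thick, 342 mm deep and 778 mm tall, stand 612 mm apart (outside-to-outside). Between them sit 3 shelves, each 29 mm thick and 342 mm deep, spanning the full gap between the sides. The bottom shelf rests on the floor (its underside at z = 0) and the clear gap between one shelf's top and the next shelf's underside is 278 mm.


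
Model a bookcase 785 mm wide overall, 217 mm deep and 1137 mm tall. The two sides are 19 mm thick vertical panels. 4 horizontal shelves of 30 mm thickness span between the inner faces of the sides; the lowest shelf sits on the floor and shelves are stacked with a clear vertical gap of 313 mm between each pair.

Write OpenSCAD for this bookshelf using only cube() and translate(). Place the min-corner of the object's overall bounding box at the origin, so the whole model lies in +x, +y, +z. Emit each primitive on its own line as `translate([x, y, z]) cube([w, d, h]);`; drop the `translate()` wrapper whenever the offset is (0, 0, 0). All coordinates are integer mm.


cube([19, 217, 1137]);
translate([766, 0, 0]) cube([19, 217, 1137]);
translate([19, 0, 0]) cube([747, 217, 30]);
translate([19, 0, 343]) cube([747, 217, 30]);
translate([19, 0, 686]) cube([747, 217, 30]);
translate([19, 0, 1029]) cube([747, 217, 30]);


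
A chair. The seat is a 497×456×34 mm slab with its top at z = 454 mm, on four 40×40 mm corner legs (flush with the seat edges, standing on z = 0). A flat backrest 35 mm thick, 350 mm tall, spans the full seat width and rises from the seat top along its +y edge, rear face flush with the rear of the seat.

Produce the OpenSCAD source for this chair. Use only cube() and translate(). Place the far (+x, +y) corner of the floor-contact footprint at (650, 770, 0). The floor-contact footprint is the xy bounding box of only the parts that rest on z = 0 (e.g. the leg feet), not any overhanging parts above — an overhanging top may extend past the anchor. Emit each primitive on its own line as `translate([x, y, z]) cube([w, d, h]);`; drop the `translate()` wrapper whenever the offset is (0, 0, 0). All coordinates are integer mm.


translate([153, 314, 420]) cube([497, 456, 34]);
translate([153, 314, 0]) cube([40, 40, 420]);
translate([610, 314, 0]) cube([40, 40, 420]);
translate([153, 730, 0]) cube([40, 40, 420]);
translate([610, 730, 0]) cube([40, 40, 420]);
translate([153, 735, 454]) cube([497, 35, 350]);


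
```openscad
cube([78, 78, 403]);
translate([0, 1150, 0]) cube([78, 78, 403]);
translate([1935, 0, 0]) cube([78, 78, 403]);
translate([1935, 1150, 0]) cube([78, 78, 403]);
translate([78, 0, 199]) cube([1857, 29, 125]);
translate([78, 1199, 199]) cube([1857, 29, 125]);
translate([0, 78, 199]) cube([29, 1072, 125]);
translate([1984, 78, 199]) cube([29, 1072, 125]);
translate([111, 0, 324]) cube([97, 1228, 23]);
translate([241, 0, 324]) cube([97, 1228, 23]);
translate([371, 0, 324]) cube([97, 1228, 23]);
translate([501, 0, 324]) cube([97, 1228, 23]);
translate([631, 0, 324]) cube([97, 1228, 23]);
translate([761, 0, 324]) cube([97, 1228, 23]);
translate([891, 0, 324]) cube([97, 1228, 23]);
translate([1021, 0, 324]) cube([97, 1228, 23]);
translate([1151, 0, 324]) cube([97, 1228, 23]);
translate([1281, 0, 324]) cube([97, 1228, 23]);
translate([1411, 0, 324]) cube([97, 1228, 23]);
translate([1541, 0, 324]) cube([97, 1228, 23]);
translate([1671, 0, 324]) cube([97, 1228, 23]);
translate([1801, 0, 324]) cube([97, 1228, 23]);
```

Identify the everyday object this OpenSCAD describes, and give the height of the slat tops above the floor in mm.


A bed frame. The slat-top height is 347 mm.

Four posts, four rails, and a row of slats — a bed frame. Slats sit on the rails at z = 199 + 125 = 324; with slat thickness 23, the top is 347 mm.


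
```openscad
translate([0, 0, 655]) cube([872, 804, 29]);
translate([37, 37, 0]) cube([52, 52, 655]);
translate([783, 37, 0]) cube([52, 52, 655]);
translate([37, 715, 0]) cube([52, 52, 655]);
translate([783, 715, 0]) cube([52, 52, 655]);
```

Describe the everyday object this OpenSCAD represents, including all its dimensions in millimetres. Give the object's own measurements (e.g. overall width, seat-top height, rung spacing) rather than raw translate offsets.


A rectangular dining table. The top is 872×804×29 mm with its upper surface at z = 684 mm. It stands on four 52×52 mm square legs, each inset 37 mm from the nearest pair of top edges, running from the floor to the underside of the top.


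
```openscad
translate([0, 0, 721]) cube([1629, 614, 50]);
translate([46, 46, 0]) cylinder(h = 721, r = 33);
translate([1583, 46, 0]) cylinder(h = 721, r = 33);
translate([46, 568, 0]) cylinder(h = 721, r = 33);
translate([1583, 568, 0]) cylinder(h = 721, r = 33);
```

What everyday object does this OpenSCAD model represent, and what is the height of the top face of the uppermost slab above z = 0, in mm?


A table. The table height is 771 mm.

A 1629×614×50 slab sits at z = 721 on four Ø66 mm round legs — a table. The top surface is at 721 + 50 = 771 mm.


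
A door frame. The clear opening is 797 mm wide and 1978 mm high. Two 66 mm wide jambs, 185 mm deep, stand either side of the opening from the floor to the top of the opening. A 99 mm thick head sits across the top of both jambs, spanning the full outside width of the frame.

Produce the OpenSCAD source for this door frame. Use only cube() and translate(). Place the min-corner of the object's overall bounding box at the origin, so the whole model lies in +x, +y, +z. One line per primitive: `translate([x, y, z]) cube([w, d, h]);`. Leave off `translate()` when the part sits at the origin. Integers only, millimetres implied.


cube([66, 185, 1978]);
translate([863, 0, 0]) cube([66, 185, 1978]);
translate([0, 0, 1978]) cube([929, 185, 99]);


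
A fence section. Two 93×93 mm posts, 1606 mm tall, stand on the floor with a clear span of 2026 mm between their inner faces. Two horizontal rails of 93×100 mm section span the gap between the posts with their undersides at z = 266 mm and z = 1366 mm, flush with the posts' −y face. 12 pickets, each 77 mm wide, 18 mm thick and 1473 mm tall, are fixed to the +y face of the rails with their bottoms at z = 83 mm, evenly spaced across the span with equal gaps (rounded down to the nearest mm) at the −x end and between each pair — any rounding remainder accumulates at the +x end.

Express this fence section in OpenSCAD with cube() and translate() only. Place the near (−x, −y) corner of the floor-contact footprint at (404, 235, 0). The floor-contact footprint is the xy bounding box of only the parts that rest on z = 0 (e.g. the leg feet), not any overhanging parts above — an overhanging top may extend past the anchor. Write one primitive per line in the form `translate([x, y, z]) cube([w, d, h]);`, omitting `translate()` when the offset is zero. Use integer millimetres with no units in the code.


translate([404, 235, 0]) cube([93, 93, 1606]);
translate([2523, 235, 0]) cube([93, 93, 1606]);
translate([497, 235, 266]) cube([2026, 93, 100]);
translate([497, 235, 1366]) cube([2026, 93, 100]);
translate([581, 328, 83]) cube([77, 18, 1473]);
translate([742, 328, 83]) cube([77, 18, 1473]);
translate([903, 328, 83]) cube([77, 18, 1473]);
translate([1064, 328, 83]) cube([77, 18, 1473]);
translate([1225, 328, 83]) cube([77, 18, 1473]);
translate([1386, 328, 83]) cube([77, 18, 1473]);
translate([1547, 328, 83]) cube([77, 18, 1473]);
translate([1708, 328, 83]) cube([77, 18, 1473]);
translate([1869, 328, 83]) cube([77, 18, 1473]);
translate([2030, 328, 83]) cube([77, 18, 1473]);
translate([2191, 328, 83]) cube([77, 18, 1473]);
translate([2352, 328, 83]) cube([77, 18, 1473]);


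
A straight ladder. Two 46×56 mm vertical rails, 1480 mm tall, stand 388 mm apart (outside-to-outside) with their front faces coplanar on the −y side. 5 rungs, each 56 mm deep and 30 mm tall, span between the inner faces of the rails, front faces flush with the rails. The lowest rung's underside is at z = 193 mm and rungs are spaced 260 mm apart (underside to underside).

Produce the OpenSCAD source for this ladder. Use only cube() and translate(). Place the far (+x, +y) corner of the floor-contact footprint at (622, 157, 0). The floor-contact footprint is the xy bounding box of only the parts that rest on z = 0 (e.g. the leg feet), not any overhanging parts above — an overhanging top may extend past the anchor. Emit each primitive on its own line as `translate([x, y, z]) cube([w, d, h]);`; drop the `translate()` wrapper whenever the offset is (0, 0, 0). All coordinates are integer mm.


translate([234, 101, 0]) cube([46, 56, 1480]);
translate([576, 101, 0]) cube([46, 56, 1480]);
translate([280, 101, 193]) cube([296, 56, 30]);
translate([280, 101, 453]) cube([296, 56, 30]);
translate([280, 101, 713]) cube([296, 56, 30]);
translate([280, 101, 973]) cube([296, 56, 30]);
translate([280, 101, 1233]) cube([296, 56, 30]);


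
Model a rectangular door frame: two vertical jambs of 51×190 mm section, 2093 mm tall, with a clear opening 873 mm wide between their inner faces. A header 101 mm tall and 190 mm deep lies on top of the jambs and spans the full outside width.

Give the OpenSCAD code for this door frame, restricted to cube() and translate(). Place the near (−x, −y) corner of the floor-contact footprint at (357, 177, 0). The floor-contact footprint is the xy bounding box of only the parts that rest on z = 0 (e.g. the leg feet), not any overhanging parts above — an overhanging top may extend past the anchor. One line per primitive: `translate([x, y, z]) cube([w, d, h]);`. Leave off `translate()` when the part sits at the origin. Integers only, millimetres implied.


translate([357, 177, 0]) cube([51, 190, 2093]);
translate([1281, 177, 0]) cube([51, 190, 2093]);
translate([357, 177, 2093]) cube([975, 190, 101]);


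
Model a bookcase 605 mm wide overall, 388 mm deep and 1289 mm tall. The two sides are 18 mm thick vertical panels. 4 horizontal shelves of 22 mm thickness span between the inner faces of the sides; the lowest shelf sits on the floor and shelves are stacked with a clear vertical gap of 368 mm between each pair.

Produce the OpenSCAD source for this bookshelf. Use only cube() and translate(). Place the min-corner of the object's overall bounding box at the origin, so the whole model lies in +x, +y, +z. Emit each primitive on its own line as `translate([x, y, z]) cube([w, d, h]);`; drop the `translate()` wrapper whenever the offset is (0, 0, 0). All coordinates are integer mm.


cube([18, 388, 1289]);
translate([587, 0, 0]) cube([18, 388, 1289]);
translate([18, 0, 0]) cube([569, 388, 22]);
translate([18, 0, 390]) cube([569, 388, 22]);
translate([18, 0, 780]) cube([569, 388, 22]);
translate([18, 0, 1170]) cube([569, 388, 22]);


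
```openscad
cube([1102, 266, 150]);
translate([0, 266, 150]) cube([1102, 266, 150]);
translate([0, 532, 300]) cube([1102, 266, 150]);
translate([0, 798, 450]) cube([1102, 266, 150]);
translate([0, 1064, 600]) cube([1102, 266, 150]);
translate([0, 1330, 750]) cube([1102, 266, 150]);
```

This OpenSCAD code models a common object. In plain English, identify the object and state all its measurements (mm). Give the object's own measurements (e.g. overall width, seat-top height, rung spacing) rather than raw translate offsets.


A straight staircase of 6 solid steps. Each step is 1102 mm wide (x), 266 mm deep (y, the going) and 150 mm tall (the rise). The first step rests on the floor; each subsequent step sits one going further in +y and one rise higher in +z, directly behind and above the previous step with no overlap.


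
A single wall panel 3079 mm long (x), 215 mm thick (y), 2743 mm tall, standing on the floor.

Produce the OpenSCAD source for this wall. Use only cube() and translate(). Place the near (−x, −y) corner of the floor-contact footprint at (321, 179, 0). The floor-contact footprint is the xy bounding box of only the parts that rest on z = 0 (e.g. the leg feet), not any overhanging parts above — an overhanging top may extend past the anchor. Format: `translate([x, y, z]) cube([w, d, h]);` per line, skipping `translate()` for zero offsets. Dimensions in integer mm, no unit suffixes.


translate([321, 179, 0]) cube([3079, 215, 2743]);


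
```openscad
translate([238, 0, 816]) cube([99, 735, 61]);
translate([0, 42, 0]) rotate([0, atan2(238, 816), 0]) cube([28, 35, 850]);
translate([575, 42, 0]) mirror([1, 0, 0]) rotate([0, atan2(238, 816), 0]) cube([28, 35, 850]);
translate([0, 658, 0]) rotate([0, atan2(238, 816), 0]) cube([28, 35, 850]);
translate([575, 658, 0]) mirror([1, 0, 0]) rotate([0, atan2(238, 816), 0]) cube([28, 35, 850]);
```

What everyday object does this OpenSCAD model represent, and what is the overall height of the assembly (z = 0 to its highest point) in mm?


A sawhorse. The overall height is 877 mm.

A beam across two mirrored pairs of raked legs — a sawhorse. The beam's underside is at z = 816 (matching the legs' vertical rise in atan2(238, 816)) and the beam is 61 mm tall, so its top is at 816 + 61 = 877 mm. The raked legs top out at the beam's underside, so that is the highest point.


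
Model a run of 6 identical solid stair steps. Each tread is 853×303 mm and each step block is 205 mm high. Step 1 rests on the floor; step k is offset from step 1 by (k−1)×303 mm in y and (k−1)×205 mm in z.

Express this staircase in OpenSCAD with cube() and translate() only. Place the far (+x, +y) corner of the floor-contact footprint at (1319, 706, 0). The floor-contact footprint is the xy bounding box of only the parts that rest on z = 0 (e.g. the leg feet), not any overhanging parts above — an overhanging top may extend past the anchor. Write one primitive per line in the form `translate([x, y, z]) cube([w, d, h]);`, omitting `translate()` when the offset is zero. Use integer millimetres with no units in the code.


translate([466, 403, 0]) cube([853, 303, 205]);
translate([466, 706, 205]) cube([853, 303, 205]);
translate([466, 1009, 410]) cube([853, 303, 205]);
translate([466, 1312, 615]) cube([853, 303, 205]);
translate([466, 1615, 820]) cube([853, 303, 205]);
translate([466, 1918, 1025]) cube([853, 303, 205]);


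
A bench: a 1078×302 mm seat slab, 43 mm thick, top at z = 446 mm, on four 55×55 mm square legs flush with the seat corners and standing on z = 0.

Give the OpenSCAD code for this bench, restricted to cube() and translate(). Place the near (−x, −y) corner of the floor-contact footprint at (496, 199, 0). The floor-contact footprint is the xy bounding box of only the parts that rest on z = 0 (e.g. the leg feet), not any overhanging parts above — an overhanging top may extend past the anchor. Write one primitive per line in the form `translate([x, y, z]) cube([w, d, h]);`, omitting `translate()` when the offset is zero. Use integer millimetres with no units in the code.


translate([496, 199, 403]) cube([1078, 302, 43]);
translate([496, 199, 0]) cube([55, 55, 403]);
translate([496, 446, 0]) cube([55, 55, 403]);
translate([1519, 199, 0]) cube([55, 55, 403]);
translate([1519, 446, 0]) cube([55, 55, 403]);


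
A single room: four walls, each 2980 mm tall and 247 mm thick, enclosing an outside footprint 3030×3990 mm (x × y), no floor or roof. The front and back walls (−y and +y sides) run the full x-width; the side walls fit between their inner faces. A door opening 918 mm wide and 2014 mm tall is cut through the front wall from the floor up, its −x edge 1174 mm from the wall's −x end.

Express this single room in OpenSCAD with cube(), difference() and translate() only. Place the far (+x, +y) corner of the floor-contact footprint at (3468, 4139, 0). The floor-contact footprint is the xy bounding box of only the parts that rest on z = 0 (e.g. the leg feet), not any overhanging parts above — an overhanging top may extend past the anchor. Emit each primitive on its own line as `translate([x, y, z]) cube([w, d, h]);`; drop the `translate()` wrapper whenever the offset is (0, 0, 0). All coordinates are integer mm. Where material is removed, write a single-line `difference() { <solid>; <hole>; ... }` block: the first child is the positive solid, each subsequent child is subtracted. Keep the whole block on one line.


difference() { translate([438, 149, 0]) cube([3030, 247, 2980]); translate([1612, 149, 0]) cube([918, 247, 2014]); }
translate([438, 3892, 0]) cube([3030, 247, 2980]);
translate([438, 396, 0]) cube([247, 3496, 2980]);
translate([3221, 396, 0]) cube([247, 3496, 2980]);


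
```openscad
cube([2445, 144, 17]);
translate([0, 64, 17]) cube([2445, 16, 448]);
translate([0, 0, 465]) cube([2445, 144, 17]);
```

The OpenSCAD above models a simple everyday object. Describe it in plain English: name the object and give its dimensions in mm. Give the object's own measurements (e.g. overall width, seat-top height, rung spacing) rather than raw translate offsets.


An I-beam lying along x, 2445 mm long. Overall section height 482 mm. Two flanges 144 mm wide (y) and 17 mm thick, one on the floor and one at the top; a web 16 mm thick runs between them, centred on the flange width.


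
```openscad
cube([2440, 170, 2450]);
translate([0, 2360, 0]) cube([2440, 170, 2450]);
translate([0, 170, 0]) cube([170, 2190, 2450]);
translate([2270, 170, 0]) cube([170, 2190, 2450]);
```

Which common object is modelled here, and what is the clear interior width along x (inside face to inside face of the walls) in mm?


A house (or room) frame. The interior width is 2100 mm.

Four 2450 mm walls enclosing a rectangle with no floor or roof — a room or house frame. Outside width is 2440 mm and wall thickness is 170 mm, so the interior width is 2440 − 2 × 170 = 2100 mm.


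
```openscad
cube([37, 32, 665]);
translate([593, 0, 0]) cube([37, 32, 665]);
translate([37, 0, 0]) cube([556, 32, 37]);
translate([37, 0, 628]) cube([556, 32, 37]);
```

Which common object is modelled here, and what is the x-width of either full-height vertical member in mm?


A picture frame. The border width is 37 mm.

Four thin pieces enclosing a rectangular opening — a picture frame. The two full-height stiles are 665 mm tall; the top rail sits at z = 628 and is 37 mm tall, so the border above the opening is 665 − 628 = 37 mm, matching the stile x-width.


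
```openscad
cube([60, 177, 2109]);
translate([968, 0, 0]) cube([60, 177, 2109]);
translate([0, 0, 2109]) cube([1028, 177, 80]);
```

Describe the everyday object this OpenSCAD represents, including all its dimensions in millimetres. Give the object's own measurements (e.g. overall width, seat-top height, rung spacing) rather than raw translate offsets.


A door frame. The clear opening is 908 mm wide and 2109 mm high. Two 60 mm wide jambs, 177 mm deep, stand either side of the opening from the floor to the top of the opening. A 80 mm thick head sits across the top of both jambs, spanning the full outside width of the frame.


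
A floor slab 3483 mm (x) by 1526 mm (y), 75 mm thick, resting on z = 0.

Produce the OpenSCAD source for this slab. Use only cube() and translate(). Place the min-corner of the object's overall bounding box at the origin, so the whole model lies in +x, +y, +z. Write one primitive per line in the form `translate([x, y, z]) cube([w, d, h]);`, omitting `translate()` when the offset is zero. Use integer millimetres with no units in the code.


cube([3483, 1526, 75]);


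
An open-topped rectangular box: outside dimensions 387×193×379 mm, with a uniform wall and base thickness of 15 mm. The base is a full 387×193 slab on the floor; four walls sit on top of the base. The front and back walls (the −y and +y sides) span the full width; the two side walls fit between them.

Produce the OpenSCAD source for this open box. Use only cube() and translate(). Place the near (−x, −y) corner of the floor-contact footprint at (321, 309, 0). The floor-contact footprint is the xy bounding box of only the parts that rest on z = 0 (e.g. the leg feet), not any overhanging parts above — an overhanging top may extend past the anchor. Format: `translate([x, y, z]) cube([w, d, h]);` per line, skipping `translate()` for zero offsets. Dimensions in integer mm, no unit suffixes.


translate([321, 309, 0]) cube([387, 193, 15]);
translate([321, 309, 15]) cube([387, 15, 364]);
translate([321, 487, 15]) cube([387, 15, 364]);
translate([321, 324, 15]) cube([15, 163, 364]);
translate([693, 324, 15]) cube([15, 163, 364]);


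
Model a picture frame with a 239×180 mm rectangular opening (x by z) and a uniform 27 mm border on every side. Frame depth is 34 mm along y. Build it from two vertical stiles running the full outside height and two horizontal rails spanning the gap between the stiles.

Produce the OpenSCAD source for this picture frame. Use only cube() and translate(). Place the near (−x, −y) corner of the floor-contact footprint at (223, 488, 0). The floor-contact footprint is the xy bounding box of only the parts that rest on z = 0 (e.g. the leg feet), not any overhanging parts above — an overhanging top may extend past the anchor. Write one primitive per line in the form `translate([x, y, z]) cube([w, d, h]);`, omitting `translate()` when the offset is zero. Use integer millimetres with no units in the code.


translate([223, 488, 0]) cube([27, 34, 234]);
translate([489, 488, 0]) cube([27, 34, 234]);
translate([250, 488, 0]) cube([239, 34, 27]);
translate([250, 488, 207]) cube([239, 34, 27]);


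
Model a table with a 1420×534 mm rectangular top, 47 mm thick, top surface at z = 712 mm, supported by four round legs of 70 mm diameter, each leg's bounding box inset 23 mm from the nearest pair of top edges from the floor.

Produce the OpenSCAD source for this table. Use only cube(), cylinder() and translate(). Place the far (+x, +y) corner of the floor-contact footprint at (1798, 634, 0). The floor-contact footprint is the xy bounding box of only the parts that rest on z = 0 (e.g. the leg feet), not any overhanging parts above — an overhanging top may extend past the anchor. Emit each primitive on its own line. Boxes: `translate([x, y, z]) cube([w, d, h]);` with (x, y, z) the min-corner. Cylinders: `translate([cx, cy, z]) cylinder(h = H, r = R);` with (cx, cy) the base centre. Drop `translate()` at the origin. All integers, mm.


// leg_h = 712 - 47 = 665
translate([401, 123, 665]) cube([1420, 534, 47]);
translate([459, 181, 0]) cylinder(h = 665, r = 35);
translate([1763, 181, 0]) cylinder(h = 665, r = 35);
translate([459, 599, 0]) cylinder(h = 665, r = 35);
translate([1763, 599, 0]) cylinder(h = 665, r = 35);


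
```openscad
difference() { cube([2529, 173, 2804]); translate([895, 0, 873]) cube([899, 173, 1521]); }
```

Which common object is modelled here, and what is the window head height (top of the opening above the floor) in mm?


A wall with a window opening. The window head height is 2394 mm.

A wall with a rectangular opening subtracted — a window. Sill at z = 873, opening 1521 mm tall, so the head is at 873 + 1521 = 2394 mm.


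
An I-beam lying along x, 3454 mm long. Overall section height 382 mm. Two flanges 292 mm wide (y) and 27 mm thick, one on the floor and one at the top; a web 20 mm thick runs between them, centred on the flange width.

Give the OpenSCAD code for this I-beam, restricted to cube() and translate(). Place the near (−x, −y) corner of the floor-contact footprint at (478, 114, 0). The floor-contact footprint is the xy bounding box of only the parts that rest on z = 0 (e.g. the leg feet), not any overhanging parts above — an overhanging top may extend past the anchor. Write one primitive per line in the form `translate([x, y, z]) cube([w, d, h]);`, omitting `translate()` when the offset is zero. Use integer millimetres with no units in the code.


translate([478, 114, 0]) cube([3454, 292, 27]);
translate([478, 250, 27]) cube([3454, 20, 328]);
translate([478, 114, 355]) cube([3454, 292, 27]);


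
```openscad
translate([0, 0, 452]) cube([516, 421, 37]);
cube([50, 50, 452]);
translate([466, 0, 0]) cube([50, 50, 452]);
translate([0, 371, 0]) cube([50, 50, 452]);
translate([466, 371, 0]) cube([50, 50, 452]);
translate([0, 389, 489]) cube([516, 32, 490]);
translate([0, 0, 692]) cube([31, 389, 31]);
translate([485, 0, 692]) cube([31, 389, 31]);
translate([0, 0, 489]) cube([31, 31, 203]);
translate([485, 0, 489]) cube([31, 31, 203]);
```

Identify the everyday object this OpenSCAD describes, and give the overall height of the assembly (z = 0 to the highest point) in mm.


A chair. The overall height is 979 mm.

A slab on four corner posts with a tall panel at the back — a chair. The seat slab sits at z = 452 with thickness 37, and the 490 mm backrest starts at the seat top, so the overall height is 452 + 37 + 490 = 979 mm.


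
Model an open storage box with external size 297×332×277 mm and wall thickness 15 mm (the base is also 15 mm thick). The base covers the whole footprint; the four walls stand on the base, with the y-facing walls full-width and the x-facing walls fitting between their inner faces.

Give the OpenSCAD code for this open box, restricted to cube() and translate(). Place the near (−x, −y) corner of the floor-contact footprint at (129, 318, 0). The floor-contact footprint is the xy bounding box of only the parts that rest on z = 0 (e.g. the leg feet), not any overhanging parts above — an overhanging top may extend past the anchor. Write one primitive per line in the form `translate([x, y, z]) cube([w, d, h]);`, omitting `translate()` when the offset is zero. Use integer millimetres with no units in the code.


translate([129, 318, 0]) cube([297, 332, 15]);
translate([129, 318, 15]) cube([297, 15, 262]);
translate([129, 635, 15]) cube([297, 15, 262]);
translate([129, 333, 15]) cube([15, 302, 262]);
translate([411, 333, 15]) cube([15, 302, 262]);


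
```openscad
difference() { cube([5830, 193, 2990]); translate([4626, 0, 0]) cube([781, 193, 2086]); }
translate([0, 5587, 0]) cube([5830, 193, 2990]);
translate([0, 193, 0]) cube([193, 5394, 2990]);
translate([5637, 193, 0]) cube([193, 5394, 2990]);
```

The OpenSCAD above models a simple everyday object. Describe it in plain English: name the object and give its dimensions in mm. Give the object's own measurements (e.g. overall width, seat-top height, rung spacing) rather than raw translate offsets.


A single room: four walls, each 2990 mm tall and 193 mm thick, enclosing an outside footprint 5830×5780 mm (x × y), no floor or roof. The front and back walls (−y and +y sides) run the full x-width; the side walls fit between their inner faces. A door opening 781 mm wide and 2086 mm tall is cut through the front wall from the floor up, its −x edge 4626 mm from the wall's −x end.


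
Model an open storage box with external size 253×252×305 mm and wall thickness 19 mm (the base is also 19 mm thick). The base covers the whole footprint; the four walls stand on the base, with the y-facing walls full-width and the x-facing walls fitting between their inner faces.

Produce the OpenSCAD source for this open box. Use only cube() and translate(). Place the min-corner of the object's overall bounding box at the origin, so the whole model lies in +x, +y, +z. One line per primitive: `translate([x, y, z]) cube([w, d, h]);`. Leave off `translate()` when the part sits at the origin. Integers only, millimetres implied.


cube([253, 252, 19]);
translate([0, 0, 19]) cube([253, 19, 286]);
translate([0, 233, 19]) cube([253, 19, 286]);
translate([0, 19, 19]) cube([19, 214, 286]);
translate([234, 19, 19]) cube([19, 214, 286]);


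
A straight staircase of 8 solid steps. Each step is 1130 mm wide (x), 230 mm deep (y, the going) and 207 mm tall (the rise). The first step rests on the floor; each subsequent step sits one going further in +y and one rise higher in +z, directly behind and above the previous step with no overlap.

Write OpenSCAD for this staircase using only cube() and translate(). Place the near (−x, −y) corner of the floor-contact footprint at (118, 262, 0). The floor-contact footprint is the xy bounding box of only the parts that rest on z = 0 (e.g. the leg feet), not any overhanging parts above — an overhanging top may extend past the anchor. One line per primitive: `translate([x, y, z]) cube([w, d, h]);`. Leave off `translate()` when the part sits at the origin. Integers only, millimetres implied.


translate([118, 262, 0]) cube([1130, 230, 207]);
translate([118, 492, 207]) cube([1130, 230, 207]);
translate([118, 722, 414]) cube([1130, 230, 207]);
translate([118, 952, 621]) cube([1130, 230, 207]);
translate([118, 1182, 828]) cube([1130, 230, 207]);
translate([118, 1412, 1035]) cube([1130, 230, 207]);
translate([118, 1642, 1242]) cube([1130, 230, 207]);
translate([118, 1872, 1449]) cube([1130, 230, 207]);


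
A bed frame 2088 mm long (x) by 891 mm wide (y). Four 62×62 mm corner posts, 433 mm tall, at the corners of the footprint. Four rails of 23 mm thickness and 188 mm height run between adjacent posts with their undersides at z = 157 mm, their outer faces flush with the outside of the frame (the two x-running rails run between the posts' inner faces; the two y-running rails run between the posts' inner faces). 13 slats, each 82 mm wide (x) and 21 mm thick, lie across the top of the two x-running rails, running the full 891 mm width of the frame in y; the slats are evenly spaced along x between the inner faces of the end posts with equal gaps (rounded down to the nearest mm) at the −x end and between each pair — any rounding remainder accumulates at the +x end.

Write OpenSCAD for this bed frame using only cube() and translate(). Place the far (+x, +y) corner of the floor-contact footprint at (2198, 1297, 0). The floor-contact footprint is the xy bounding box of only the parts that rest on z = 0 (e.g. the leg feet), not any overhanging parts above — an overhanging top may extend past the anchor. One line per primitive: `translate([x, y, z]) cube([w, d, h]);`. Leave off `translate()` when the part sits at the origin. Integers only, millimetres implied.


// slat z = rail_z + rail_h = 157 + 188 = 345
// slat gap = ⌊(1964 − 13·82) / 14⌋ = 64
translate([110, 406, 0]) cube([62, 62, 433]);
translate([110, 1235, 0]) cube([62, 62, 433]);
translate([2136, 406, 0]) cube([62, 62, 433]);
translate([2136, 1235, 0]) cube([62, 62, 433]);
translate([172, 406, 157]) cube([1964, 23, 188]);
translate([172, 1274, 157]) cube([1964, 23, 188]);
translate([110, 468, 157]) cube([23, 767, 188]);
translate([2175, 468, 157]) cube([23, 767, 188]);
translate([236, 406, 345]) cube([82, 891, 21]);
translate([382, 406, 345]) cube([82, 891, 21]);
translate([528, 406, 345]) cube([82, 891, 21]);
translate([674, 406, 345]) cube([82, 891, 21]);
translate([820, 406, 345]) cube([82, 891, 21]);
translate([966, 406, 345]) cube([82, 891, 21]);
translate([1112, 406, 345]) cube([82, 891, 21]);
translate([1258, 406, 345]) cube([82, 891, 21]);
translate([1404, 406, 345]) cube([82, 891, 21]);
translate([1550, 406, 345]) cube([82, 891, 21]);
translate([1696, 406, 345]) cube([82, 891, 21]);
translate([1842, 406, 345]) cube([82, 891, 21]);
translate([1988, 406, 345]) cube([82, 891, 21]);


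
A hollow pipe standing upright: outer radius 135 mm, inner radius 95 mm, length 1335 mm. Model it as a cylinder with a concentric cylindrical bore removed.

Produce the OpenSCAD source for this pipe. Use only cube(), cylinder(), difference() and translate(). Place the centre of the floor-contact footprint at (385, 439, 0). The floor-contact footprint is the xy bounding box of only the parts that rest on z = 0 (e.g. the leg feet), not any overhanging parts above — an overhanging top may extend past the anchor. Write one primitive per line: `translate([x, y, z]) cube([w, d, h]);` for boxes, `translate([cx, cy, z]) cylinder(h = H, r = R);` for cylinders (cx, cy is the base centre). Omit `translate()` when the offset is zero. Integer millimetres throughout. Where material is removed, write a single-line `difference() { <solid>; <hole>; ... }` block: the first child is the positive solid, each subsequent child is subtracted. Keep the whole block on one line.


difference() { translate([385, 439, 0]) cylinder(h = 1335, r = 135); translate([385, 439, 0]) cylinder(h = 1335, r = 95); }


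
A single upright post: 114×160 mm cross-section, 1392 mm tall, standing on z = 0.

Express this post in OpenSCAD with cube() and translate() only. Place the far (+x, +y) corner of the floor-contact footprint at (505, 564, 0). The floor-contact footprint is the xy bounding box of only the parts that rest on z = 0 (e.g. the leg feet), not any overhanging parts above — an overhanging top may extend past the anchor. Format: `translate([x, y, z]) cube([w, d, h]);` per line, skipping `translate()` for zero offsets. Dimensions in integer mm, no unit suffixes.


translate([391, 404, 0]) cube([114, 160, 1392]);


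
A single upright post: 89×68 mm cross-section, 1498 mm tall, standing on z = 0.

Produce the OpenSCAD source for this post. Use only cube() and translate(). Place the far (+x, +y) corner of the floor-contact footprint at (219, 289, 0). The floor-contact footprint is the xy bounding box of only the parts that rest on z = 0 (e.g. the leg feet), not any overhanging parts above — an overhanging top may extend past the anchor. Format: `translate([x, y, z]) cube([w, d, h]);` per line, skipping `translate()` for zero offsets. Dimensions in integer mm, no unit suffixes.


translate([130, 221, 0]) cube([89, 68, 1498]);


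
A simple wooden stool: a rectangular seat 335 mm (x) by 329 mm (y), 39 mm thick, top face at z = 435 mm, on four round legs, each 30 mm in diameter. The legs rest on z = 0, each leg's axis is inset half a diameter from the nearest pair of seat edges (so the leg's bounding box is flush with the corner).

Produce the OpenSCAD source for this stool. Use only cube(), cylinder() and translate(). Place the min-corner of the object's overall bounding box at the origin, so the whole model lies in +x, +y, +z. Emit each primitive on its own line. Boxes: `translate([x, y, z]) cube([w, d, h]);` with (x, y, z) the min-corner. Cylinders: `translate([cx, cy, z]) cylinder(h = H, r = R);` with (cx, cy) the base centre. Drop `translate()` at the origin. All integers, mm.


translate([0, 0, 396]) cube([335, 329, 39]);
translate([15, 15, 0]) cylinder(h = 396, r = 15);
translate([320, 15, 0]) cylinder(h = 396, r = 15);
translate([15, 314, 0]) cylinder(h = 396, r = 15);
translate([320, 314, 0]) cylinder(h = 396, r = 15);


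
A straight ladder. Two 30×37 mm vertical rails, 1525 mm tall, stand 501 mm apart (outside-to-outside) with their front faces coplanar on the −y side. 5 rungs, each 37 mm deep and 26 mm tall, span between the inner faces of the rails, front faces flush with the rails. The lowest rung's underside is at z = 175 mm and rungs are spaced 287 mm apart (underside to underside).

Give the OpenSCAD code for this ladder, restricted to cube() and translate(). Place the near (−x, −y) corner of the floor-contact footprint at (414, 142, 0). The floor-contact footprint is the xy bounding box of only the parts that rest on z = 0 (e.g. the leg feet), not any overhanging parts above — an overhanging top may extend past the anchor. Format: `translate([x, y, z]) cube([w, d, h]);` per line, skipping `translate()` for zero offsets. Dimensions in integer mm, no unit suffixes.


// rung span = 501 - 2*30 = 441
// rung[k] z = 175 + k*287
translate([414, 142, 0]) cube([30, 37, 1525]);
translate([885, 142, 0]) cube([30, 37, 1525]);
translate([444, 142, 175]) cube([441, 37, 26]);
translate([444, 142, 462]) cube([441, 37, 26]);
translate([444, 142, 749]) cube([441, 37, 26]);
translate([444, 142, 1036]) cube([441, 37, 26]);
translate([444, 142, 1323]) cube([441, 37, 26]);


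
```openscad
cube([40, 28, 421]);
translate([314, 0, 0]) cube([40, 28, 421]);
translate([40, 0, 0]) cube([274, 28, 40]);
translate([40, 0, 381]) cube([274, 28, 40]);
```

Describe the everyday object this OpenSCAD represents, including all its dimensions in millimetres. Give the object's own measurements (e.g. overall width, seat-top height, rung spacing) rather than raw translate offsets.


A rectangular picture frame lying in the x–z plane (depth along y). The opening is 274 mm wide (x) by 341 mm tall (z), surrounded by a border 40 mm wide on all four sides. The frame is 28 mm deep and is made of two full-height vertical stiles with two horizontal rails fitted between them.


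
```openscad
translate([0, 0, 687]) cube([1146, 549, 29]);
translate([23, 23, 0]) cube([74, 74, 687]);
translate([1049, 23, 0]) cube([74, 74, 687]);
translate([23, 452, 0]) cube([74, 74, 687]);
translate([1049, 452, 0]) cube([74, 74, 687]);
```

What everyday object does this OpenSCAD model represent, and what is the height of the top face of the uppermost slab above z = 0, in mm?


A table. The table height is 716 mm.

A 1146×549×29 slab sits at z = 687 on four 74 mm square posts — a table. The top surface is at 687 + 29 = 716 mm.
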